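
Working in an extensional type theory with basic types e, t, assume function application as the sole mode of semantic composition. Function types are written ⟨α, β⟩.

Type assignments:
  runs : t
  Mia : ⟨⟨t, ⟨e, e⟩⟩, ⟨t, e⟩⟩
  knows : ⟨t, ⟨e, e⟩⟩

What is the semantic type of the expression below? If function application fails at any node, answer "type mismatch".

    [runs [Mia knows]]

[Mia knows]: functor Mia : ⟨⟨t, ⟨e, e⟩⟩, ⟨t, e⟩⟩, argument knows : ⟨t, ⟨e, e⟩⟩; result ⟨t, e⟩.
[runs [Mia knows]]: functor [Mia knows] : ⟨t, e⟩, argument runs : t; result e.

e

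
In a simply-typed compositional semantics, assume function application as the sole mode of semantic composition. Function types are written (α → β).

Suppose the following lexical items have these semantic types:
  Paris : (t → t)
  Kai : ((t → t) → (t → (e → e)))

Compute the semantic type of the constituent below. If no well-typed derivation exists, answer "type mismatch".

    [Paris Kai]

(t → (e → e))

[Paris Kai]: functor Kai : ((t → t) → (t → (e → e))), argument Paris : (t → t); result (t → (e → e)).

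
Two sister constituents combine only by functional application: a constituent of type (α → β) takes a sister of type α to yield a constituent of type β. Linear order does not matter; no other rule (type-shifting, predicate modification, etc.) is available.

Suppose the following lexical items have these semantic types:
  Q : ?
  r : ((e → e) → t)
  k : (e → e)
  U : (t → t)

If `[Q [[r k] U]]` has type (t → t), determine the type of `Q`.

For [Q [[r k] U]] to have type (t → t) with [[r k] U] of type t, Q must be the function: Q : (t → (t → t)).

(t → (t → t))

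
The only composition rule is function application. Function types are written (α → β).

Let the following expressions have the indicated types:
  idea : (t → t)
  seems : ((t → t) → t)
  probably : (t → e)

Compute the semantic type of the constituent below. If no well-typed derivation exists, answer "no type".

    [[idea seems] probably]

e

At [idea seems], seems : ((t → t) → t) takes idea : (t → t), giving t.
At [[idea seems] probably], probably : (t → e) takes [idea seems] : t, giving e.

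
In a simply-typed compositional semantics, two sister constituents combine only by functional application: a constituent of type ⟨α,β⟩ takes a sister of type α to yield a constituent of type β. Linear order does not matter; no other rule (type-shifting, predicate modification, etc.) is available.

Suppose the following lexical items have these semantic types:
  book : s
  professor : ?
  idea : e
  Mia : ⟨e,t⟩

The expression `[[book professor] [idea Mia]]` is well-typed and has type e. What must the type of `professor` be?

⟨s,⟨t,e⟩⟩

[[book professor] [idea Mia]] is required to be e. [idea Mia] : t cannot yield e as functor, so [book professor] : ⟨t,e⟩.
[book professor] is required to be ⟨t,e⟩. book : s cannot yield ⟨t,e⟩ as functor, so professor : ⟨s,⟨t,e⟩⟩.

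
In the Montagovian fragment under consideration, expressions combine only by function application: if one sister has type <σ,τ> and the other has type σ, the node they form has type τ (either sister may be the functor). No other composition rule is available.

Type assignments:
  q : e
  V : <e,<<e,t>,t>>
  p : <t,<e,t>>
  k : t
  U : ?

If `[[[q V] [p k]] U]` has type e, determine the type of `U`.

For [[[q V] [p k]] U] to have type e with [[q V] [p k]] of type t, U must be the function: U : <t,e>.

<t,e>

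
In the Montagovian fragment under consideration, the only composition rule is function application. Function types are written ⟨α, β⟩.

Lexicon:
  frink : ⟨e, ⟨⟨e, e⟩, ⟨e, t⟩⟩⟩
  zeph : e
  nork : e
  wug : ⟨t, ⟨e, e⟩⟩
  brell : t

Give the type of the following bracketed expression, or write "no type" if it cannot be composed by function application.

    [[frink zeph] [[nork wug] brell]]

no type

[frink zeph]: frink is ⟨e, ⟨⟨e, e⟩, ⟨e, t⟩⟩⟩, zeph is e; result ⟨⟨e, e⟩, ⟨e, t⟩⟩.
At [nork wug]: neither e nor ⟨t, ⟨e, e⟩⟩ can take the other as argument; the node is ill-typed.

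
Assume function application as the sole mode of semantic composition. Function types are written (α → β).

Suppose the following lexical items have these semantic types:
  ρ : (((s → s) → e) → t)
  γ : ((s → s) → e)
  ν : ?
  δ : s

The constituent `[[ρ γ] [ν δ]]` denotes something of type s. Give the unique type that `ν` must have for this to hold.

At [[ρ γ] [ν δ]] (required: s): [ρ γ] is t, which is not a function with range s; hence [ν δ] is the functor — type (t → s).
At [ν δ] (required: (t → s)): δ is s, which is not a function with range (t → s); hence ν is the functor — type (s → (t → s)).

(s → (t → s))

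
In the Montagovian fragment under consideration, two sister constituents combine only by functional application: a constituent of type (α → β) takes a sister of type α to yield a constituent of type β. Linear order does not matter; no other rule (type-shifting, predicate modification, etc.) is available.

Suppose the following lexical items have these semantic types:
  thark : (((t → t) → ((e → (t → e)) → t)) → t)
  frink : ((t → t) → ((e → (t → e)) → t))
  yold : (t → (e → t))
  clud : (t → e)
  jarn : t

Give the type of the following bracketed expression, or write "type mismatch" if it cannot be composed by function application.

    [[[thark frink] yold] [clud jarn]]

At [thark frink], thark : (((t → t) → ((e → (t → e)) → t)) → t) takes frink : ((t → t) → ((e → (t → e)) → t)), giving t.
At [[thark frink] yold], yold : (t → (e → t)) takes [thark frink] : t, giving (e → t).
At [clud jarn], clud : (t → e) takes jarn : t, giving e.
At [[[thark frink] yold] [clud jarn]], [[thark frink] yold] : (e → t) takes [clud jarn] : e, giving t.

t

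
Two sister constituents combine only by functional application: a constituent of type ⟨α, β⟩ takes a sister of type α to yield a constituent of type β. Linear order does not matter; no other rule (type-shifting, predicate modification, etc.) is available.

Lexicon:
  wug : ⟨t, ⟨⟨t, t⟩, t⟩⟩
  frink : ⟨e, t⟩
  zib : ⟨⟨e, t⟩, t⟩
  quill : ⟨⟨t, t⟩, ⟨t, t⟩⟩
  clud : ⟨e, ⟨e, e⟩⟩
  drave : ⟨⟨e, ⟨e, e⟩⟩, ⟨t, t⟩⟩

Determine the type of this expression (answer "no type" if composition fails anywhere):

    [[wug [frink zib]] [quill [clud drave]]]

[frink zib] — zib of type ⟨⟨e, t⟩, t⟩ combines with frink of type ⟨e, t⟩: type t.
[wug [frink zib]] — wug of type ⟨t, ⟨⟨t, t⟩, t⟩⟩ combines with [frink zib] of type t: type ⟨⟨t, t⟩, t⟩.
[clud drave] — drave of type ⟨⟨e, ⟨e, e⟩⟩, ⟨t, t⟩⟩ combines with clud of type ⟨e, ⟨e, e⟩⟩: type ⟨t, t⟩.
[quill [clud drave]] — quill of type ⟨⟨t, t⟩, ⟨t, t⟩⟩ combines with [clud drave] of type ⟨t, t⟩: type ⟨t, t⟩.
[[wug [frink zib]] [quill [clud drave]]] — [wug [frink zib]] of type ⟨⟨t, t⟩, t⟩ combines with [quill [clud drave]] of type ⟨t, t⟩: type t.

t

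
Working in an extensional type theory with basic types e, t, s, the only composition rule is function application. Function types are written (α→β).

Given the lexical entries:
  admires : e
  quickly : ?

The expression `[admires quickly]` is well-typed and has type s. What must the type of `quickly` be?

[admires quickly] must have type s. The sister admires has type e; that is not a function onto s, so quickly must be the functor, of type (e→s).

(e→s)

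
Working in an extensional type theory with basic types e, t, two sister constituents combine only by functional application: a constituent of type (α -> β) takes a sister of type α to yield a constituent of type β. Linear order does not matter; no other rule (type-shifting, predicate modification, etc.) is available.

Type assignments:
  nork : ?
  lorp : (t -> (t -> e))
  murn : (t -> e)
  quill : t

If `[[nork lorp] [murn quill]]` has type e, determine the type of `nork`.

[[nork lorp] [murn quill]] must have type e. The sister [murn quill] has type e; that is not a function onto e, so [nork lorp] must be the functor, of type (e -> e).
[nork lorp] must have type (e -> e). The sister lorp has type (t -> (t -> e)); that is not a function onto (e -> e), so nork must be the functor, of type ((t -> (t -> e)) -> (e -> e)).

((t -> (t -> e)) -> (e -> e))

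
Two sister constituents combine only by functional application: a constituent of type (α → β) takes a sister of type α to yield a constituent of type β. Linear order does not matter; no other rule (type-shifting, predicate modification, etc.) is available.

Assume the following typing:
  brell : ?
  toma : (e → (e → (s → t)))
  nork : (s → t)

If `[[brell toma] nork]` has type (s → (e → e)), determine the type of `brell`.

((e → (e → (s → t))) → ((s → t) → (s → (e → e))))

For [[brell toma] nork] to have type (s → (e → e)) with nork of type (s → t), [brell toma] must be the function: [brell toma] : ((s → t) → (s → (e → e))).
For [brell toma] to have type ((s → t) → (s → (e → e))) with toma of type (e → (e → (s → t))), brell must be the function: brell : ((e → (e → (s → t))) → ((s → t) → (s → (e → e)))).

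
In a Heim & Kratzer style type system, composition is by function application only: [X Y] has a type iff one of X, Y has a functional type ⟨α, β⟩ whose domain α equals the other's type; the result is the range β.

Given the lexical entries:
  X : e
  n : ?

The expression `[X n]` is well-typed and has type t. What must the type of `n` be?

⟨e, t⟩

For [X n] to have type t with X of type e, n must be the function: n : ⟨e, t⟩.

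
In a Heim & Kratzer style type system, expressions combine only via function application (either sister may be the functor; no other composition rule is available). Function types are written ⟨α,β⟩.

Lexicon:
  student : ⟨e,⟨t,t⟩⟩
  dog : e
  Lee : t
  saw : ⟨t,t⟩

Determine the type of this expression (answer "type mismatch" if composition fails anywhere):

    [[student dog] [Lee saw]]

t

[student dog]: functor student : ⟨e,⟨t,t⟩⟩, argument dog : e; result ⟨t,t⟩.
[Lee saw]: functor saw : ⟨t,t⟩, argument Lee : t; result t.
[[student dog] [Lee saw]]: functor [student dog] : ⟨t,t⟩, argument [Lee saw] : t; result t.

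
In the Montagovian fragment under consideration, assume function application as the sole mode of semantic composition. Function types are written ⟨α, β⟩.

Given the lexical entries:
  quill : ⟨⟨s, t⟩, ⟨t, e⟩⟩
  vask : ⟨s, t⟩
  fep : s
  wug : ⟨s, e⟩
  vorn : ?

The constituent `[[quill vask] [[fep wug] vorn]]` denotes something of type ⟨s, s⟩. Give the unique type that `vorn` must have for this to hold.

[[quill vask] [[fep wug] vorn]] is required to be ⟨s, s⟩. [quill vask] : ⟨t, e⟩ cannot yield ⟨s, s⟩ as functor, so [[fep wug] vorn] : ⟨⟨t, e⟩, ⟨s, s⟩⟩.
[[fep wug] vorn] is required to be ⟨⟨t, e⟩, ⟨s, s⟩⟩. [fep wug] : e cannot yield ⟨⟨t, e⟩, ⟨s, s⟩⟩ as functor, so vorn : ⟨e, ⟨⟨t, e⟩, ⟨s, s⟩⟩⟩.

⟨e, ⟨⟨t, e⟩, ⟨s, s⟩⟩⟩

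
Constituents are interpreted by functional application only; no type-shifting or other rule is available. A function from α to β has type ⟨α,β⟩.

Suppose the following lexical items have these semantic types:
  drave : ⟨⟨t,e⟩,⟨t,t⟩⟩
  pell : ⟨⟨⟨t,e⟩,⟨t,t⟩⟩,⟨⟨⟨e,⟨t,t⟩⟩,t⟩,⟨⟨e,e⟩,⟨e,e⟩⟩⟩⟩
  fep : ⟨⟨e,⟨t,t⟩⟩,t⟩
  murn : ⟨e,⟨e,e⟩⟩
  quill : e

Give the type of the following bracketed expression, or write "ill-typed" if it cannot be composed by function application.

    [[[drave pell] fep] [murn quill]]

⟨e,e⟩

[drave pell]: functor pell : ⟨⟨⟨t,e⟩,⟨t,t⟩⟩,⟨⟨⟨e,⟨t,t⟩⟩,t⟩,⟨⟨e,e⟩,⟨e,e⟩⟩⟩⟩, argument drave : ⟨⟨t,e⟩,⟨t,t⟩⟩; result ⟨⟨⟨e,⟨t,t⟩⟩,t⟩,⟨⟨e,e⟩,⟨e,e⟩⟩⟩.
[[drave pell] fep]: functor [drave pell] : ⟨⟨⟨e,⟨t,t⟩⟩,t⟩,⟨⟨e,e⟩,⟨e,e⟩⟩⟩, argument fep : ⟨⟨e,⟨t,t⟩⟩,t⟩; result ⟨⟨e,e⟩,⟨e,e⟩⟩.
[murn quill]: functor murn : ⟨e,⟨e,e⟩⟩, argument quill : e; result ⟨e,e⟩.
[[[drave pell] fep] [murn quill]]: functor [[drave pell] fep] : ⟨⟨e,e⟩,⟨e,e⟩⟩, argument [murn quill] : ⟨e,e⟩; result ⟨e,e⟩.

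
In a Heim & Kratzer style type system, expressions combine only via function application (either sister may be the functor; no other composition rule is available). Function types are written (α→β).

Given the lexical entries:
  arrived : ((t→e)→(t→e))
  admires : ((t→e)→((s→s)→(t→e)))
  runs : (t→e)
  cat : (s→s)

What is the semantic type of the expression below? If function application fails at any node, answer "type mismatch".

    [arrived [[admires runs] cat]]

[admires runs] — admires of type ((t→e)→((s→s)→(t→e))) combines with runs of type (t→e): type ((s→s)→(t→e)).
[[admires runs] cat] — [admires runs] of type ((s→s)→(t→e)) combines with cat of type (s→s): type (t→e).
[arrived [[admires runs] cat]] — arrived of type ((t→e)→(t→e)) combines with [[admires runs] cat] of type (t→e): type (t→e).

(t→e)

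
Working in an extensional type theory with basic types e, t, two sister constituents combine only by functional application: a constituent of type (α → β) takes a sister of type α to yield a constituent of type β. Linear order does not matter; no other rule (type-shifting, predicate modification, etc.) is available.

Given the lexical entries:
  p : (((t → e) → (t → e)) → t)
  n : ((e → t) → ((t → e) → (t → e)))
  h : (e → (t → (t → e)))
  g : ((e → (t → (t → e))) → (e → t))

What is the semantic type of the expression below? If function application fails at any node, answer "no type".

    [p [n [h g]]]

t

At [h g], g : ((e → (t → (t → e))) → (e → t)) takes h : (e → (t → (t → e))), giving (e → t).
At [n [h g]], n : ((e → t) → ((t → e) → (t → e))) takes [h g] : (e → t), giving ((t → e) → (t → e)).
At [p [n [h g]]], p : (((t → e) → (t → e)) → t) takes [n [h g]] : ((t → e) → (t → e)), giving t.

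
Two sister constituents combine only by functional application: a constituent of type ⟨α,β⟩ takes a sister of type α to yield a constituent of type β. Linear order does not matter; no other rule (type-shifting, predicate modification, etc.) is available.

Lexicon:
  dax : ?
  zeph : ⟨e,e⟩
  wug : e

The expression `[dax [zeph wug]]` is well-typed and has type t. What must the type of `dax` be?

[dax [zeph wug]] is required to be t. [zeph wug] : e cannot yield t as functor, so dax : ⟨e,t⟩.

⟨e,t⟩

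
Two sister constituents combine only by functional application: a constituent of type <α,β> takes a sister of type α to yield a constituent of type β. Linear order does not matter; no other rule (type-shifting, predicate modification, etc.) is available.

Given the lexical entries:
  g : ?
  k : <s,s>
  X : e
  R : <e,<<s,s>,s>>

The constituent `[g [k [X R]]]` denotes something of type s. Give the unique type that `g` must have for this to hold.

<s,s>

[g [k [X R]]] is required to be s. [k [X R]] : s cannot yield s as functor, so g : <s,s>.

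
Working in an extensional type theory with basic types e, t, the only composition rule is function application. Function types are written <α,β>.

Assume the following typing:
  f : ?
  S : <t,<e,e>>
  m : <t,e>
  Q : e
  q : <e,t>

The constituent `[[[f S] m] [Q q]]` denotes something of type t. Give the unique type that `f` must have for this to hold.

At [[[f S] m] [Q q]] (required: t): [Q q] is t, which is not a function with range t; hence [[f S] m] is the functor — type <t,t>.
At [[f S] m] (required: <t,t>): m is <t,e>, which is not a function with range <t,t>; hence [f S] is the functor — type <<t,e>,<t,t>>.
At [f S] (required: <<t,e>,<t,t>>): S is <t,<e,e>>, which is not a function with range <<t,e>,<t,t>>; hence f is the functor — type <<t,<e,e>>,<<t,e>,<t,t>>>.

<<t,<e,e>>,<<t,e>,<t,t>>>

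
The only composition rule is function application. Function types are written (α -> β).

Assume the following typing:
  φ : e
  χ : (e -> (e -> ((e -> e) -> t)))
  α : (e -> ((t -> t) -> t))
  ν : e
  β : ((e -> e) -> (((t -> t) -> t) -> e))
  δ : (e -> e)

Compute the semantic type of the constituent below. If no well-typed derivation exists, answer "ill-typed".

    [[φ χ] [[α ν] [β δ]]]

At [φ χ], χ : (e -> (e -> ((e -> e) -> t))) takes φ : e, giving (e -> ((e -> e) -> t)).
At [α ν], α : (e -> ((t -> t) -> t)) takes ν : e, giving ((t -> t) -> t).
At [β δ], β : ((e -> e) -> (((t -> t) -> t) -> e)) takes δ : (e -> e), giving (((t -> t) -> t) -> e).
At [[α ν] [β δ]], [β δ] : (((t -> t) -> t) -> e) takes [α ν] : ((t -> t) -> t), giving e.
At [[φ χ] [[α ν] [β δ]]], [φ χ] : (e -> ((e -> e) -> t)) takes [[α ν] [β δ]] : e, giving ((e -> e) -> t).

((e -> e) -> t)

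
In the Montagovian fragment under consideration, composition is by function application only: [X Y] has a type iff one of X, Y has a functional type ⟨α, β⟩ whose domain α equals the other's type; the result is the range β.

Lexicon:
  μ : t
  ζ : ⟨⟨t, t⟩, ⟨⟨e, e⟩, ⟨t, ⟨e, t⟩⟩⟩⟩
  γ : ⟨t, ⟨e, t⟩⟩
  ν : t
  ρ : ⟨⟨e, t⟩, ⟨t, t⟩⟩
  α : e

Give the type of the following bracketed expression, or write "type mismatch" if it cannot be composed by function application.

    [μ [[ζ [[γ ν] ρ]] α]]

[γ ν] — γ of type ⟨t, ⟨e, t⟩⟩ combines with ν of type t: type ⟨e, t⟩.
[[γ ν] ρ] — ρ of type ⟨⟨e, t⟩, ⟨t, t⟩⟩ combines with [γ ν] of type ⟨e, t⟩: type ⟨t, t⟩.
[ζ [[γ ν] ρ]] — ζ of type ⟨⟨t, t⟩, ⟨⟨e, e⟩, ⟨t, ⟨e, t⟩⟩⟩⟩ combines with [[γ ν] ρ] of type ⟨t, t⟩: type ⟨⟨e, e⟩, ⟨t, ⟨e, t⟩⟩⟩.
At [[ζ [[γ ν] ρ]] α]: neither ⟨⟨e, e⟩, ⟨t, ⟨e, t⟩⟩⟩ nor e can take the other as argument; the node is ill-typed.

type mismatch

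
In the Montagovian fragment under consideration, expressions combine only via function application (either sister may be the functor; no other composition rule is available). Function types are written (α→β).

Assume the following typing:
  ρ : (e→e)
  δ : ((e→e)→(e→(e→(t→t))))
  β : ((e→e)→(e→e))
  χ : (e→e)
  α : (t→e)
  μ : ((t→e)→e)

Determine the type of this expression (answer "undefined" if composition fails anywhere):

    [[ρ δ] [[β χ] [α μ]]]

(e→(t→t))

[ρ δ] — δ of type ((e→e)→(e→(e→(t→t)))) combines with ρ of type (e→e): type (e→(e→(t→t))).
[β χ] — β of type ((e→e)→(e→e)) combines with χ of type (e→e): type (e→e).
[α μ] — μ of type ((t→e)→e) combines with α of type (t→e): type e.
[[β χ] [α μ]] — [β χ] of type (e→e) combines with [α μ] of type e: type e.
[[ρ δ] [[β χ] [α μ]]] — [ρ δ] of type (e→(e→(t→t))) combines with [[β χ] [α μ]] of type e: type (e→(t→t)).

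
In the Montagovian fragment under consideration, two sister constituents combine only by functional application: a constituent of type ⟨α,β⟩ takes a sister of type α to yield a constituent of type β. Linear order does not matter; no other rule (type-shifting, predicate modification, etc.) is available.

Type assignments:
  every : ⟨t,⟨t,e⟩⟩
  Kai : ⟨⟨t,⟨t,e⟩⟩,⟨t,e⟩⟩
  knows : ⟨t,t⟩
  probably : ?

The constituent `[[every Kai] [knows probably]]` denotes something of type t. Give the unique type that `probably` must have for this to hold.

For [[every Kai] [knows probably]] to have type t with [every Kai] of type ⟨t,e⟩, [knows probably] must be the function: [knows probably] : ⟨⟨t,e⟩,t⟩.
For [knows probably] to have type ⟨⟨t,e⟩,t⟩ with knows of type ⟨t,t⟩, probably must be the function: probably : ⟨⟨t,t⟩,⟨⟨t,e⟩,t⟩⟩.

⟨⟨t,t⟩,⟨⟨t,e⟩,t⟩⟩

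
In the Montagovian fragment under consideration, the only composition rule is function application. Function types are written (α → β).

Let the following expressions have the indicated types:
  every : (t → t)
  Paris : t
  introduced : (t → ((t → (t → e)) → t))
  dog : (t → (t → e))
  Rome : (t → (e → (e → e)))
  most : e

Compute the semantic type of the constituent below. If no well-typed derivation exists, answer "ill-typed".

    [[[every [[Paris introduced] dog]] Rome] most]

(e → e)

At [Paris introduced], introduced : (t → ((t → (t → e)) → t)) takes Paris : t, giving ((t → (t → e)) → t).
At [[Paris introduced] dog], [Paris introduced] : ((t → (t → e)) → t) takes dog : (t → (t → e)), giving t.
At [every [[Paris introduced] dog]], every : (t → t) takes [[Paris introduced] dog] : t, giving t.
At [[every [[Paris introduced] dog]] Rome], Rome : (t → (e → (e → e))) takes [every [[Paris introduced] dog]] : t, giving (e → (e → e)).
At [[[every [[Paris introduced] dog]] Rome] most], [[every [[Paris introduced] dog]] Rome] : (e → (e → e)) takes most : e, giving (e → e).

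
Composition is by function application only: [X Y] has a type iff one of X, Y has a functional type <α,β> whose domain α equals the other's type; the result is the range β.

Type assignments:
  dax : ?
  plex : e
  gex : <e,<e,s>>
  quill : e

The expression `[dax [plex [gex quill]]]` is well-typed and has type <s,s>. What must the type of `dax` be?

[dax [plex [gex quill]]] must have type <s,s>. The sister [plex [gex quill]] has type s; that is not a function onto <s,s>, so dax must be the functor, of type <s,<s,s>>.

<s,<s,s>>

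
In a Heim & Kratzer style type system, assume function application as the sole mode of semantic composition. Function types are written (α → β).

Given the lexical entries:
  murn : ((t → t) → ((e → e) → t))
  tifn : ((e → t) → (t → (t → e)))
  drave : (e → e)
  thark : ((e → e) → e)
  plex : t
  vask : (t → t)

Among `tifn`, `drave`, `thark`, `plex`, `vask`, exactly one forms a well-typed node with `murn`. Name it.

tifn : ((e → t) → (t → (t → e))) — neither side's domain matches the other.
drave : (e → e) — neither side's domain matches the other.
thark : ((e → e) → e) — neither side's domain matches the other.
plex : t — neither side's domain matches the other.
vask — combines: murn : ((t → t) → ((e → e) → t)) takes vask : (t → t) as argument, giving ((e → e) → t).

vask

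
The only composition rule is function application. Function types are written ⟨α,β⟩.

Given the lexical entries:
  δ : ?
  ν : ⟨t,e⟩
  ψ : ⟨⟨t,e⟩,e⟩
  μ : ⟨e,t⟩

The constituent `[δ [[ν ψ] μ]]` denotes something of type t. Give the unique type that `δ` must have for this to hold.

[δ [[ν ψ] μ]] is required to be t. [[ν ψ] μ] : t cannot yield t as functor, so δ : ⟨t,t⟩.

⟨t,t⟩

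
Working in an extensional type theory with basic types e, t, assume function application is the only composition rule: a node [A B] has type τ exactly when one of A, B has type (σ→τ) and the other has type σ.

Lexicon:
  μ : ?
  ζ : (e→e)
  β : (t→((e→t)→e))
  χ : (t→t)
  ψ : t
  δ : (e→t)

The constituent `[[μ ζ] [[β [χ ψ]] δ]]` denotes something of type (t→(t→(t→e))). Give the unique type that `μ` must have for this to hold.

At [[μ ζ] [[β [χ ψ]] δ]] (required: (t→(t→(t→e)))): [[β [χ ψ]] δ] is e, which is not a function with range (t→(t→(t→e))); hence [μ ζ] is the functor — type (e→(t→(t→(t→e)))).
At [μ ζ] (required: (e→(t→(t→(t→e))))): ζ is (e→e), which is not a function with range (e→(t→(t→(t→e)))); hence μ is the functor — type ((e→e)→(e→(t→(t→(t→e))))).

((e→e)→(e→(t→(t→(t→e)))))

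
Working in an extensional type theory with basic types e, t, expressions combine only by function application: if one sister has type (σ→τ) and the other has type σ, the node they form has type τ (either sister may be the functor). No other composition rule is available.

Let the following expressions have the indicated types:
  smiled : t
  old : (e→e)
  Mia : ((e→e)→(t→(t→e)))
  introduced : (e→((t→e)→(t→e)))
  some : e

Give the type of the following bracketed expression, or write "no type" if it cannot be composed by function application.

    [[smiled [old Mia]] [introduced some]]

(t→e)

[old Mia]: ((e→e)→(t→(t→e))) applied to (e→e) yields (t→(t→e)).
[smiled [old Mia]]: (t→(t→e)) applied to t yields (t→e).
[introduced some]: (e→((t→e)→(t→e))) applied to e yields ((t→e)→(t→e)).
[[smiled [old Mia]] [introduced some]]: ((t→e)→(t→e)) applied to (t→e) yields (t→e).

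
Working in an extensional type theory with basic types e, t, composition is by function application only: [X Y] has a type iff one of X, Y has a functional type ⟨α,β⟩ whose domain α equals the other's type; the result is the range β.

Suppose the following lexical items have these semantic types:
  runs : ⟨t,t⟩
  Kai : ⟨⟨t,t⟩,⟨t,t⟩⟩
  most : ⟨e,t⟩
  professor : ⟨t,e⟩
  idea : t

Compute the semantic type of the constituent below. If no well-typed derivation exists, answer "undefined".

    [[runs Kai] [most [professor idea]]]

t

At [runs Kai], Kai : ⟨⟨t,t⟩,⟨t,t⟩⟩ takes runs : ⟨t,t⟩, giving ⟨t,t⟩.
At [professor idea], professor : ⟨t,e⟩ takes idea : t, giving e.
At [most [professor idea]], most : ⟨e,t⟩ takes [professor idea] : e, giving t.
At [[runs Kai] [most [professor idea]]], [runs Kai] : ⟨t,t⟩ takes [most [professor idea]] : t, giving t.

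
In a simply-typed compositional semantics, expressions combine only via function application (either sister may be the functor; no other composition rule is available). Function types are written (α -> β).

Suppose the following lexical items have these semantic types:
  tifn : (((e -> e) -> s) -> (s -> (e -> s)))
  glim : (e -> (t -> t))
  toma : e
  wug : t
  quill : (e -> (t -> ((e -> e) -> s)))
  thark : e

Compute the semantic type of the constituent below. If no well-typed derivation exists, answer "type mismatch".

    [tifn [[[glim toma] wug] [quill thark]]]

(s -> (e -> s))

[glim toma]: glim is (e -> (t -> t)), toma is e; result (t -> t).
[[glim toma] wug]: [glim toma] is (t -> t), wug is t; result t.
[quill thark]: quill is (e -> (t -> ((e -> e) -> s))), thark is e; result (t -> ((e -> e) -> s)).
[[[glim toma] wug] [quill thark]]: [quill thark] is (t -> ((e -> e) -> s)), [[glim toma] wug] is t; result ((e -> e) -> s).
[tifn [[[glim toma] wug] [quill thark]]]: tifn is (((e -> e) -> s) -> (s -> (e -> s))), [[[glim toma] wug] [quill thark]] is ((e -> e) -> s); result (s -> (e -> s)).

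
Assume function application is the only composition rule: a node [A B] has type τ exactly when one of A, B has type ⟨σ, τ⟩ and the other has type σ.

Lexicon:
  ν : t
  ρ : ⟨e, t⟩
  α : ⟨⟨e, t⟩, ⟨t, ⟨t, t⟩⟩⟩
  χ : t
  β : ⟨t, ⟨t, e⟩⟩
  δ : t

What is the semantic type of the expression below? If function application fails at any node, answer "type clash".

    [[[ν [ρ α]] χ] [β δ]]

[ρ α] — α of type ⟨⟨e, t⟩, ⟨t, ⟨t, t⟩⟩⟩ combines with ρ of type ⟨e, t⟩: type ⟨t, ⟨t, t⟩⟩.
[ν [ρ α]] — [ρ α] of type ⟨t, ⟨t, t⟩⟩ combines with ν of type t: type ⟨t, t⟩.
[[ν [ρ α]] χ] — [ν [ρ α]] of type ⟨t, t⟩ combines with χ of type t: type t.
[β δ] — β of type ⟨t, ⟨t, e⟩⟩ combines with δ of type t: type ⟨t, e⟩.
[[[ν [ρ α]] χ] [β δ]] — [β δ] of type ⟨t, e⟩ combines with [[ν [ρ α]] χ] of type t: type e.

e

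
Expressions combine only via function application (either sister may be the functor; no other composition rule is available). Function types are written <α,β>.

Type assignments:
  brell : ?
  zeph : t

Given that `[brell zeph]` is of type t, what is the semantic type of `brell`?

<t,t>

[brell zeph] must have type t. The sister zeph has type t; that is not a function onto t, so brell must be the functor, of type <t,t>.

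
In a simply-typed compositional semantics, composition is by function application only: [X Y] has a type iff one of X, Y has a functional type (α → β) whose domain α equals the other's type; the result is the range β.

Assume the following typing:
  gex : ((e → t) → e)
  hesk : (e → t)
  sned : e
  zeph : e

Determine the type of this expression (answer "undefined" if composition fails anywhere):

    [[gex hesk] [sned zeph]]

undefined

[gex hesk]: functor gex : ((e → t) → e), argument hesk : (e → t); result e.
[sned zeph]: e with e — neither is a function whose domain matches the other; composition fails here.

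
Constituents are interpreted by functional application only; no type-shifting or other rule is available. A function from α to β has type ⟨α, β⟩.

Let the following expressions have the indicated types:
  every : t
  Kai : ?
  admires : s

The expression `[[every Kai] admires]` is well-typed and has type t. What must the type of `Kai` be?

[[every Kai] admires] is required to be t. admires : s cannot yield t as functor, so [every Kai] : ⟨s, t⟩.
[every Kai] is required to be ⟨s, t⟩. every : t cannot yield ⟨s, t⟩ as functor, so Kai : ⟨t, ⟨s, t⟩⟩.

⟨t, ⟨s, t⟩⟩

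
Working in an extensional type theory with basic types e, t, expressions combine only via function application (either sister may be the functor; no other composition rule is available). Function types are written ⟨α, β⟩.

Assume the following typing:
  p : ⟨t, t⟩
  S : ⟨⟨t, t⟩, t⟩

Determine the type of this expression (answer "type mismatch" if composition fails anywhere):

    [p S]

t

[p S]: S is ⟨⟨t, t⟩, t⟩, p is ⟨t, t⟩; result t.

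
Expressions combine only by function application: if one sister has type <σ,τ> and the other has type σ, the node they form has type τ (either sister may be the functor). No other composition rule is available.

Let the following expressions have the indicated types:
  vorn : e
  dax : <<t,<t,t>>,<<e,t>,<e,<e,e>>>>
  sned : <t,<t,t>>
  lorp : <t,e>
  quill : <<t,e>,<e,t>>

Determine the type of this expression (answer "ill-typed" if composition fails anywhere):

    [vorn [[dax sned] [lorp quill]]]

[dax sned]: <<t,<t,t>>,<<e,t>,<e,<e,e>>>> applied to <t,<t,t>> yields <<e,t>,<e,<e,e>>>.
[lorp quill]: <<t,e>,<e,t>> applied to <t,e> yields <e,t>.
[[dax sned] [lorp quill]]: <<e,t>,<e,<e,e>>> applied to <e,t> yields <e,<e,e>>.
[vorn [[dax sned] [lorp quill]]]: <e,<e,e>> applied to e yields <e,e>.

<e,e>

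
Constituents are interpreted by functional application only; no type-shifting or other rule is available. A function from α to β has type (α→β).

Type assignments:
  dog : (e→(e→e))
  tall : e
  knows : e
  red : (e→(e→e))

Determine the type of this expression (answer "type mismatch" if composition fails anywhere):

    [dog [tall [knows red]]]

[knows red]: functor red : (e→(e→e)), argument knows : e; result (e→e).
[tall [knows red]]: functor [knows red] : (e→e), argument tall : e; result e.
[dog [tall [knows red]]]: functor dog : (e→(e→e)), argument [tall [knows red]] : e; result (e→e).

(e→e)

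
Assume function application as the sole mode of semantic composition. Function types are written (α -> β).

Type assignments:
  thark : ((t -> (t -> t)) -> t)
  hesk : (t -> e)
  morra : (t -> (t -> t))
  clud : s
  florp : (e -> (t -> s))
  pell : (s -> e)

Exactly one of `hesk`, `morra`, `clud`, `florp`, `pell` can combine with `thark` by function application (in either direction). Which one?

hesk : (t -> e) — thark needs (t -> (t -> t)); hesk needs t; neither fits.
morra — combines: thark : ((t -> (t -> t)) -> t) takes morra : (t -> (t -> t)) as argument, giving t.
clud : s — thark needs (t -> (t -> t)); clud needs nothing (atomic); neither fits.
florp : (e -> (t -> s)) — thark needs (t -> (t -> t)); florp needs e; neither fits.
pell : (s -> e) — thark needs (t -> (t -> t)); pell needs s; neither fits.

morra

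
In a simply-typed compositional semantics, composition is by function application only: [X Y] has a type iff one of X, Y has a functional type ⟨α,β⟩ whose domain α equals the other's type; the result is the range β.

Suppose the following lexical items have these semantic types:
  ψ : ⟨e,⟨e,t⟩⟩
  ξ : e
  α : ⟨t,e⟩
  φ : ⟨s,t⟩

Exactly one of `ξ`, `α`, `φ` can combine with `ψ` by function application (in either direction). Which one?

ξ

ξ — combines: ψ : ⟨e,⟨e,t⟩⟩ takes ξ : e as argument, giving ⟨e,t⟩.
α : ⟨t,e⟩ — does not combine with ψ.
φ : ⟨s,t⟩ — does not combine with ψ.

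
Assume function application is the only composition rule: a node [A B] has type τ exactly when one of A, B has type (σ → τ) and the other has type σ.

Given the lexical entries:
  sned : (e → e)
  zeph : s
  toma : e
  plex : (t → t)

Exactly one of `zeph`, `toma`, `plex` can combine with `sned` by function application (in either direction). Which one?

zeph : s — does not combine with sned.
toma — combines: sned : (e → e) takes toma : e as argument, giving e.
plex : (t → t) — does not combine with sned.

toma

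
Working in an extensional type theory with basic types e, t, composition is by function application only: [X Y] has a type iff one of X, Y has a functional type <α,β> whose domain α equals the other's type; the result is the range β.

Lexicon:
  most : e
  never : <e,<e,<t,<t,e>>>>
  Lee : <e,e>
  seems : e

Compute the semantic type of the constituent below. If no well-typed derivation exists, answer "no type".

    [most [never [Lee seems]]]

<t,<t,e>>

[Lee seems]: Lee is <e,e>, seems is e; result e.
[never [Lee seems]]: never is <e,<e,<t,<t,e>>>>, [Lee seems] is e; result <e,<t,<t,e>>>.
[most [never [Lee seems]]]: [never [Lee seems]] is <e,<t,<t,e>>>, most is e; result <t,<t,e>>.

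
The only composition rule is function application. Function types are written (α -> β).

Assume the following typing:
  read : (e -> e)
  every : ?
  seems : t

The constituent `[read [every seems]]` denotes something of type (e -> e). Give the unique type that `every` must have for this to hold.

[read [every seems]] must have type (e -> e). The sister read has type (e -> e); that is not a function onto (e -> e), so [every seems] must be the functor, of type ((e -> e) -> (e -> e)).
[every seems] must have type ((e -> e) -> (e -> e)). The sister seems has type t; that is not a function onto ((e -> e) -> (e -> e)), so every must be the functor, of type (t -> ((e -> e) -> (e -> e))).

(t -> ((e -> e) -> (e -> e)))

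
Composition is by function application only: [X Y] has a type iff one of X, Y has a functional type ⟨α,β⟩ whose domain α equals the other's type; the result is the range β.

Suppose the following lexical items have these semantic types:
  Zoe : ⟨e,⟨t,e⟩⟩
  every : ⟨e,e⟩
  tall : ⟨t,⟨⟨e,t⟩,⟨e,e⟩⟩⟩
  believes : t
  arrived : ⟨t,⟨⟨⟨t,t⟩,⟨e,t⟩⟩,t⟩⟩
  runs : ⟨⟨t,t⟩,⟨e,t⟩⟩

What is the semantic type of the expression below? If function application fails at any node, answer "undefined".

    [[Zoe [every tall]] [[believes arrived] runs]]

[every tall]: ⟨e,e⟩ with ⟨t,⟨⟨e,t⟩,⟨e,e⟩⟩⟩ — neither is a function whose domain matches the other; composition fails here.

undefined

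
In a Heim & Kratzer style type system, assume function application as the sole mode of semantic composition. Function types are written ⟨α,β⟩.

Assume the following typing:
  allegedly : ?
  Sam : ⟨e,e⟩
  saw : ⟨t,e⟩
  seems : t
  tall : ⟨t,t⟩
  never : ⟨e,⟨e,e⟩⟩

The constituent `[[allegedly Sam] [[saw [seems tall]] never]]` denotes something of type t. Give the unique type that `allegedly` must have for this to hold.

[[allegedly Sam] [[saw [seems tall]] never]] is required to be t. [[saw [seems tall]] never] : ⟨e,e⟩ cannot yield t as functor, so [allegedly Sam] : ⟨⟨e,e⟩,t⟩.
[allegedly Sam] is required to be ⟨⟨e,e⟩,t⟩. Sam : ⟨e,e⟩ cannot yield ⟨⟨e,e⟩,t⟩ as functor, so allegedly : ⟨⟨e,e⟩,⟨⟨e,e⟩,t⟩⟩.

⟨⟨e,e⟩,⟨⟨e,e⟩,t⟩⟩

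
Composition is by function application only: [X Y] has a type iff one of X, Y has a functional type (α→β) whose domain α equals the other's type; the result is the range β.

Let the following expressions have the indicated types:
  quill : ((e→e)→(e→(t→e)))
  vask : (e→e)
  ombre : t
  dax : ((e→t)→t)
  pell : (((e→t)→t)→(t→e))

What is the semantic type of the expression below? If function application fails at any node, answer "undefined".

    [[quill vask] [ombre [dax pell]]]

(t→e)

At [quill vask], quill : ((e→e)→(e→(t→e))) takes vask : (e→e), giving (e→(t→e)).
At [dax pell], pell : (((e→t)→t)→(t→e)) takes dax : ((e→t)→t), giving (t→e).
At [ombre [dax pell]], [dax pell] : (t→e) takes ombre : t, giving e.
At [[quill vask] [ombre [dax pell]]], [quill vask] : (e→(t→e)) takes [ombre [dax pell]] : e, giving (t→e).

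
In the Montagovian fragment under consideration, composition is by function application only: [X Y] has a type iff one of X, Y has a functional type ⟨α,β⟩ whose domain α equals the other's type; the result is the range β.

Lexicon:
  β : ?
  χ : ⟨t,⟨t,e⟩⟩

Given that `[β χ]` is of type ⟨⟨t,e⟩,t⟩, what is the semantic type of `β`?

For [β χ] to have type ⟨⟨t,e⟩,t⟩ with χ of type ⟨t,⟨t,e⟩⟩, β must be the function: β : ⟨⟨t,⟨t,e⟩⟩,⟨⟨t,e⟩,t⟩⟩.

⟨⟨t,⟨t,e⟩⟩,⟨⟨t,e⟩,t⟩⟩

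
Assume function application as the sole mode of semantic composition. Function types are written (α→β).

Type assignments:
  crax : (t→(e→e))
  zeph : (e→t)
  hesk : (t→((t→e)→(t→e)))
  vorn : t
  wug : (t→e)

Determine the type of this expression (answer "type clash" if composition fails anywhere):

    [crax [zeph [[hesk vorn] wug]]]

[hesk vorn] — hesk of type (t→((t→e)→(t→e))) combines with vorn of type t: type ((t→e)→(t→e)).
[[hesk vorn] wug] — [hesk vorn] of type ((t→e)→(t→e)) combines with wug of type (t→e): type (t→e).
[zeph [[hesk vorn] wug]]: (e→t) with (t→e) — neither is a function whose domain matches the other; composition fails here.

type clash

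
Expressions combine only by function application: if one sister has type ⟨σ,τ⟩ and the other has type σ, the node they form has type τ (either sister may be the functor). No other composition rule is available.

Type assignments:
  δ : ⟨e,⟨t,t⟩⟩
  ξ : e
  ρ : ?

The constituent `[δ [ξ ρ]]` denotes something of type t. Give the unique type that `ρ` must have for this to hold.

⟨e,⟨⟨e,⟨t,t⟩⟩,t⟩⟩

At [δ [ξ ρ]] (required: t): δ is ⟨e,⟨t,t⟩⟩, which is not a function with range t; hence [ξ ρ] is the functor — type ⟨⟨e,⟨t,t⟩⟩,t⟩.
At [ξ ρ] (required: ⟨⟨e,⟨t,t⟩⟩,t⟩): ξ is e, which is not a function with range ⟨⟨e,⟨t,t⟩⟩,t⟩; hence ρ is the functor — type ⟨e,⟨⟨e,⟨t,t⟩⟩,t⟩⟩.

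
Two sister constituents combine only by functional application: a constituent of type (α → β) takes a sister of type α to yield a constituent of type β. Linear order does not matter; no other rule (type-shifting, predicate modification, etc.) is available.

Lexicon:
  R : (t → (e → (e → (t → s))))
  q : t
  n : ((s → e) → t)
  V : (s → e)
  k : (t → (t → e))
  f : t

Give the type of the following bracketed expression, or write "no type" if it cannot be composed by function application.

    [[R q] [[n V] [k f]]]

(e → (t → s))

[R q]: functor R : (t → (e → (e → (t → s)))), argument q : t; result (e → (e → (t → s))).
[n V]: functor n : ((s → e) → t), argument V : (s → e); result t.
[k f]: functor k : (t → (t → e)), argument f : t; result (t → e).
[[n V] [k f]]: functor [k f] : (t → e), argument [n V] : t; result e.
[[R q] [[n V] [k f]]]: functor [R q] : (e → (e → (t → s))), argument [[n V] [k f]] : e; result (e → (t → s)).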